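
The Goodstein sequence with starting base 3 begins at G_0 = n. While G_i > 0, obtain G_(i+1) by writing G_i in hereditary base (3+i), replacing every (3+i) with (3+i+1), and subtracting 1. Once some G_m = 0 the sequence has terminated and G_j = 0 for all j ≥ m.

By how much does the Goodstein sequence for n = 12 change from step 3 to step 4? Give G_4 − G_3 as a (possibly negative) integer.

(0) 12|_3 = 3^2 + 3 ↦ 4^2 + 4|_4 = 20 ⇒ 19
(1) 19|_4 = 4^2 + 3 ↦ 5^2 + 3|_5 = 28 ⇒ 27
(2) 27|_5 = 5^2 + 2 ↦ 6^2 + 2|_6 = 38 ⇒ 37
(3) 37|_6 = 6^2 + 1 ↦ 7^2 + 1|_7 = 50 ⇒ 49

12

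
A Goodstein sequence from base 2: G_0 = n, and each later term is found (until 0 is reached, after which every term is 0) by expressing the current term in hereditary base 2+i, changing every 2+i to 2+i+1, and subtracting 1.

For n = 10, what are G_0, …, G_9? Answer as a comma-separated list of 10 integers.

G_0=10  [base 2] 2^(2 + 1) + 2  →[2↦3]→  3^(3 + 1) + 3 = 84  −1 ⇒ G_1=83
G_1=83  [base 3] 3^(3 + 1) + 2  →[3↦4]→  4^(4 + 1) + 2 = 1026  −1 ⇒ G_2=1025
G_2=1025  [base 4] 4^(4 + 1) + 1  →[4↦5]→  5^(5 + 1) + 1 = 15626  −1 ⇒ G_3=15625
G_3=15625  [base 5] 5^(5 + 1)  →[5↦6]→  6^(6 + 1) = 279936  −1 ⇒ G_4=279935
G_4=279935  [base 6] 5·6^6 + 5·6^5 + 5·6^4 + 5·6^3 + 5·6^2 + 5·6 + 5  →[6↦7]→  5·7^7 + 5·7^5 + 5·7^4 + 5·7^3 + 5·7^2 + 5·7 + 5 = 4215755  −1 ⇒ G_5=4215754
G_5=4215754  [base 7] 5·7^7 + 5·7^5 + 5·7^4 + 5·7^3 + 5·7^2 + 5·7 + 4  →[7↦8]→  5·8^8 + 5·8^5 + 5·8^4 + 5·8^3 + 5·8^2 + 5·8 + 4 = 84073324  −1 ⇒ G_6=84073323
G_6=84073323  [base 8] 5·8^8 + 5·8^5 + 5·8^4 + 5·8^3 + 5·8^2 + 5·8 + 3  →[8↦9]→  5·9^9 + 5·9^5 + 5·9^4 + 5·9^3 + 5·9^2 + 5·9 + 3 = 1937434593  −1 ⇒ G_7=1937434592
G_7=1937434592  [base 9] 5·9^9 + 5·9^5 + 5·9^4 + 5·9^3 + 5·9^2 + 5·9 + 2  →[9↦10]→  5·10^10 + 5·10^5 + 5·10^4 + 5·10^3 + 5·10^2 + 5·10 + 2 = 50000555552  −1 ⇒ G_8=50000555551
G_8=50000555551  [base 10] 5·10^10 + 5·10^5 + 5·10^4 + 5·10^3 + 5·10^2 + 5·10 + 1  →[10↦11]→  5·11^11 + 5·11^5 + 5·11^4 + 5·11^3 + 5·11^2 + 5·11 + 1 = 1426559238831  −1 ⇒ G_9=1426559238830

10, 83, 1025, 15625, 279935, 4215754, 84073323, 1937434592, 50000555551, 1426559238830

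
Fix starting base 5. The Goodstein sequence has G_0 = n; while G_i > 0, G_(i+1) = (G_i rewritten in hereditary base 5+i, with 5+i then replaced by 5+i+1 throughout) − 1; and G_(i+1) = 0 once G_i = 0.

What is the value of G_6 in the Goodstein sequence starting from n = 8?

6

G_0=8  [base 5] 5 + 3  →[5↦6]→  6 + 3 = 9  −1 ⇒ G_1=8
G_1=8  [base 6] 6 + 2  →[6↦7]→  7 + 2 = 9  −1 ⇒ G_2=8
G_2=8  [base 7] 7 + 1  →[7↦8]→  8 + 1 = 9  −1 ⇒ G_3=8
G_3=8  [base 8] 8  →[8↦9]→  9 = 9  −1 ⇒ G_4=8
G_4=8  [base 9] 8  →[9↦10]→  8 = 8  −1 ⇒ G_5=7
G_5=7  [base 10] 7  →[10↦11]→  7 = 7  −1 ⇒ G_6=6
G_6=6  [base 11] 6  →[11↦12]→  6 = 6  −1 ⇒ G_7=5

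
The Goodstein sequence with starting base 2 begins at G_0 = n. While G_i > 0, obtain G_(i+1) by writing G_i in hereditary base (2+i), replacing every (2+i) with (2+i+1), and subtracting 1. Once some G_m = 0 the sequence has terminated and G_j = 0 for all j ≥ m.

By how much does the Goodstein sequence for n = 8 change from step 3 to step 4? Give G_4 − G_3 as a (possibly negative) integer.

87085

G_0=8  [base 2] 2^(2 + 1)  →[2↦3]→  3^(3 + 1) = 81  −1 ⇒ G_1=80
G_1=80  [base 3] 2·3^3 + 2·3^2 + 2·3 + 2  →[3↦4]→  2·4^4 + 2·4^2 + 2·4 + 2 = 554  −1 ⇒ G_2=553
G_2=553  [base 4] 2·4^4 + 2·4^2 + 2·4 + 1  →[4↦5]→  2·5^5 + 2·5^2 + 2·5 + 1 = 6311  −1 ⇒ G_3=6310
G_3=6310  [base 5] 2·5^5 + 2·5^2 + 2·5  →[5↦6]→  2·6^6 + 2·6^2 + 2·6 = 93396  −1 ⇒ G_4=93395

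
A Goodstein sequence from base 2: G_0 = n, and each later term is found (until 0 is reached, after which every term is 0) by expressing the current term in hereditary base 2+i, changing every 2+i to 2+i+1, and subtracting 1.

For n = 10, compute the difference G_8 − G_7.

base 2: 10 = 2^(2 + 1) + 2; at 3: 3^(3 + 1) + 3 = 84; next = 83
base 3: 83 = 3^(3 + 1) + 2; at 4: 4^(4 + 1) + 2 = 1026; next = 1025
base 4: 1025 = 4^(4 + 1) + 1; at 5: 5^(5 + 1) + 1 = 15626; next = 15625
base 5: 15625 = 5^(5 + 1); at 6: 6^(6 + 1) = 279936; next = 279935
base 6: 279935 = 5·6^6 + 5·6^5 + 5·6^4 + 5·6^3 + 5·6^2 + 5·6 + 5; at 7: 5·7^7 + 5·7^5 + 5·7^4 + 5·7^3 + 5·7^2 + 5·7 + 5 = 4215755; next = 4215754
base 7: 4215754 = 5·7^7 + 5·7^5 + 5·7^4 + 5·7^3 + 5·7^2 + 5·7 + 4; at 8: 5·8^8 + 5·8^5 + 5·8^4 + 5·8^3 + 5·8^2 + 5·8 + 4 = 84073324; next = 84073323
base 8: 84073323 = 5·8^8 + 5·8^5 + 5·8^4 + 5·8^3 + 5·8^2 + 5·8 + 3; at 9: 5·9^9 + 5·9^5 + 5·9^4 + 5·9^3 + 5·9^2 + 5·9 + 3 = 1937434593; next = 1937434592
base 9: 1937434592 = 5·9^9 + 5·9^5 + 5·9^4 + 5·9^3 + 5·9^2 + 5·9 + 2; at 10: 5·10^10 + 5·10^5 + 5·10^4 + 5·10^3 + 5·10^2 + 5·10 + 2 = 50000555552; next = 50000555551

48063120959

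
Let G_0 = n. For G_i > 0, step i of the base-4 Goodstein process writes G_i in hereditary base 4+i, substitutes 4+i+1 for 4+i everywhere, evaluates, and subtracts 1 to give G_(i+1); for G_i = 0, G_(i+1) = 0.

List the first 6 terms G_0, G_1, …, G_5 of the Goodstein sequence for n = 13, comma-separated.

13, 15, 17, 18, 19, 20

[0] 13 ≡ 3·4 + 1 (base 4). Lift 5: 16. −1: 15.
[1] 15 ≡ 3·5 (base 5). Lift 6: 18. −1: 17.
[2] 17 ≡ 2·6 + 5 (base 6). Lift 7: 19. −1: 18.
[3] 18 ≡ 2·7 + 4 (base 7). Lift 8: 20. −1: 19.
[4] 19 ≡ 2·8 + 3 (base 8). Lift 9: 21. −1: 20.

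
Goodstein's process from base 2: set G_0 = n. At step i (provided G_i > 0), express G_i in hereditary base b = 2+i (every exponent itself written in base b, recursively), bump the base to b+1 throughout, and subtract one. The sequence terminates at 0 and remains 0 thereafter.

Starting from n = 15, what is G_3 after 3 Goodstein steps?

18752

G_0=15  [base 2] 2^(2 + 1) + 2^2 + 2 + 1  →[2↦3]→  3^(3 + 1) + 3^3 + 3 + 1 = 112  −1 ⇒ G_1=111
G_1=111  [base 3] 3^(3 + 1) + 3^3 + 3  →[3↦4]→  4^(4 + 1) + 4^4 + 4 = 1284  −1 ⇒ G_2=1283
G_2=1283  [base 4] 4^(4 + 1) + 4^4 + 3  →[4↦5]→  5^(5 + 1) + 5^5 + 3 = 18753  −1 ⇒ G_3=18752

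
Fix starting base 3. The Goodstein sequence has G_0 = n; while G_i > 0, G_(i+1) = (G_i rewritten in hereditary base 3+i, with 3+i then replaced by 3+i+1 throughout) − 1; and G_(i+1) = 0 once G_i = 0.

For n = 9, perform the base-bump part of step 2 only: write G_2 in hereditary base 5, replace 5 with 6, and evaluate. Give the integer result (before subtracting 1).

20

[0] 9 ≡ 3^2 (base 3). Lift 4: 16. −1: 15.
[1] 15 ≡ 3·4 + 3 (base 4). Lift 5: 18. −1: 17.
[2] 17 ≡ 3·5 + 2 (base 5). Lift 6: 20. −1: 19.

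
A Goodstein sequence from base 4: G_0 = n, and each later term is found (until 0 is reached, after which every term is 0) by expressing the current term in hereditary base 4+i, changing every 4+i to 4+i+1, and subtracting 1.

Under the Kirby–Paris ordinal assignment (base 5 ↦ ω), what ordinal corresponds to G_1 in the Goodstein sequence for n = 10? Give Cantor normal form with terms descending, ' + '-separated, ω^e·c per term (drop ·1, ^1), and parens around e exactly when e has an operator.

(0) 10|_4 = 2·4 + 2 ↦ 2·5 + 2|_5 = 12 ⇒ 11
(1) 11|_5 = 2·5 + 1 ↦ 2·6 + 1|_6 = 13 ⇒ 12

ω·2 + 1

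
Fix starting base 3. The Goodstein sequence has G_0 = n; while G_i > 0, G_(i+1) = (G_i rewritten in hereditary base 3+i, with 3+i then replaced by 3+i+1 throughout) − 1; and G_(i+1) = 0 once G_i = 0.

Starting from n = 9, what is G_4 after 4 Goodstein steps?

21

[0] 9 ≡ 3^2 (base 3). Lift 4: 16. −1: 15.
[1] 15 ≡ 3·4 + 3 (base 4). Lift 5: 18. −1: 17.
[2] 17 ≡ 3·5 + 2 (base 5). Lift 6: 20. −1: 19.
[3] 19 ≡ 3·6 + 1 (base 6). Lift 7: 22. −1: 21.
[4] 21 ≡ 3·7 (base 7). Lift 8: 24. −1: 23.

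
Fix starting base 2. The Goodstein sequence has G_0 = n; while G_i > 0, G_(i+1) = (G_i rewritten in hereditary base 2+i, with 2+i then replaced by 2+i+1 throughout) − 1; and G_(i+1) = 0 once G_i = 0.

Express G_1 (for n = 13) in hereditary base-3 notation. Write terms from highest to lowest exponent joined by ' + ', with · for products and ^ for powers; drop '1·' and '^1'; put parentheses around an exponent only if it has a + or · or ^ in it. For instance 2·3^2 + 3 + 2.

3^(3 + 1) + 3^3

i=0: 13 = 2^(2 + 1) + 2^2 + 1 (b=2); 2→3: 3^(3 + 1) + 3^3 + 1 = 109; 109−1 = 108
i=1: 108 = 3^(3 + 1) + 3^3 (b=3); 3→4: 4^(4 + 1) + 4^4 = 1280; 1280−1 = 1279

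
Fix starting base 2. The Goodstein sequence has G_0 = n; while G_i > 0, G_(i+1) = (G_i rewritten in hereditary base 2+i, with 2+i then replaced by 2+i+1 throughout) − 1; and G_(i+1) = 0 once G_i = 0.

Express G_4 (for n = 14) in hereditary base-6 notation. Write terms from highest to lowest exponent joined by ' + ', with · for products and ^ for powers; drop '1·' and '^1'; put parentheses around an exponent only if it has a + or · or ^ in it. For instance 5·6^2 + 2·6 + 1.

6^(6 + 1) + 5·6^5 + 5·6^4 + 5·6^3 + 5·6^2 + 5·6 + 5

step 0: 14 = 2^(2 + 1) + 2^2 + 2; sub 3 for 2: 3^(3 + 1) + 3^3 + 3; = 111; G_1 = 111−1 = 110
step 1: 110 = 3^(3 + 1) + 3^3 + 2; sub 4 for 3: 4^(4 + 1) + 4^4 + 2; = 1282; G_2 = 1282−1 = 1281
step 2: 1281 = 4^(4 + 1) + 4^4 + 1; sub 5 for 4: 5^(5 + 1) + 5^5 + 1; = 18751; G_3 = 18751−1 = 18750
step 3: 18750 = 5^(5 + 1) + 5^5; sub 6 for 5: 6^(6 + 1) + 6^6; = 326592; G_4 = 326592−1 = 326591
step 4: 326591 = 6^(6 + 1) + 5·6^5 + 5·6^4 + 5·6^3 + 5·6^2 + 5·6 + 5; sub 7 for 6: 7^(7 + 1) + 5·7^5 + 5·7^4 + 5·7^3 + 5·7^2 + 5·7 + 5; = 5862841; G_5 = 5862841−1 = 5862840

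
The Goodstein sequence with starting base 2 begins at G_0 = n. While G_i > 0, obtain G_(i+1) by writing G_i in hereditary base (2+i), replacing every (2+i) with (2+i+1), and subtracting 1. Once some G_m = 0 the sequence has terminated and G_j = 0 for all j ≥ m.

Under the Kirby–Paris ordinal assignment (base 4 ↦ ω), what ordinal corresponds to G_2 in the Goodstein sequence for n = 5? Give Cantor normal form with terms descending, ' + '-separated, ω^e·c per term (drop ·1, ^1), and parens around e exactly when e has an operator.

(0) 5|_2 = 2^2 + 1 ↦ 3^3 + 1|_3 = 28 ⇒ 27
(1) 27|_3 = 3^3 ↦ 4^4|_4 = 256 ⇒ 255
(2) 255|_4 = 3·4^3 + 3·4^2 + 3·4 + 3 ↦ 3·5^3 + 3·5^2 + 3·5 + 3|_5 = 468 ⇒ 467

ω^3·3 + ω^2·3 + ω·3 + 3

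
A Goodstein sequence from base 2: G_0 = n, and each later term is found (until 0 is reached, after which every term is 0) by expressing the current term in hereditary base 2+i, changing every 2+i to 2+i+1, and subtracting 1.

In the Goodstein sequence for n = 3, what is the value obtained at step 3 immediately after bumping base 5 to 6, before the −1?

2

base 2: 3 = 2 + 1; at 3: 3 + 1 = 4; next = 3
base 3: 3 = 3; at 4: 4 = 4; next = 3
base 4: 3 = 3; at 5: 3 = 3; next = 2
base 5: 2 = 2; at 6: 2 = 2; next = 1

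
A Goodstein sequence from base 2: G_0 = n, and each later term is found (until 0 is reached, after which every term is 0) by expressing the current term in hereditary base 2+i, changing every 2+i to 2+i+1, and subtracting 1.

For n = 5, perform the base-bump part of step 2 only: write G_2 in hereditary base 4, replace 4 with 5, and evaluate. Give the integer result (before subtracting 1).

i=0: 5 = 2^2 + 1 (b=2); 2→3: 3^3 + 1 = 28; 28−1 = 27
i=1: 27 = 3^3 (b=3); 3→4: 4^4 = 256; 256−1 = 255
i=2: 255 = 3·4^3 + 3·4^2 + 3·4 + 3 (b=4); 4→5: 3·5^3 + 3·5^2 + 3·5 + 3 = 468; 468−1 = 467

468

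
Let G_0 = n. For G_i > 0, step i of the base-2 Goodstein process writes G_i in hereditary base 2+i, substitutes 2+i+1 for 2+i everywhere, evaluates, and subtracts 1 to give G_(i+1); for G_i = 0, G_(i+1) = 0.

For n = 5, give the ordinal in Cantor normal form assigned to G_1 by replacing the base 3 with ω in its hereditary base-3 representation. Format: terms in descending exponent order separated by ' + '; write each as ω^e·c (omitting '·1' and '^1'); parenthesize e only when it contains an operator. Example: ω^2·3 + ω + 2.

ω^ω

(0) 5|_2 = 2^2 + 1 ↦ 3^3 + 1|_3 = 28 ⇒ 27
(1) 27|_3 = 3^3 ↦ 4^4|_4 = 256 ⇒ 255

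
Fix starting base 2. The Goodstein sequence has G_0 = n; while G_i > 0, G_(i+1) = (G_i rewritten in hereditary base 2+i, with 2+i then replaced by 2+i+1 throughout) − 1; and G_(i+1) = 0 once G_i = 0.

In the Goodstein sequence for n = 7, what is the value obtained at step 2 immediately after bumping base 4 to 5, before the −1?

3128

step 0: 7 = 2^2 + 2 + 1; sub 3 for 2: 3^3 + 3 + 1; = 31; G_1 = 31−1 = 30
step 1: 30 = 3^3 + 3; sub 4 for 3: 4^4 + 4; = 260; G_2 = 260−1 = 259
step 2: 259 = 4^4 + 3; sub 5 for 4: 5^5 + 3; = 3128; G_3 = 3128−1 = 3127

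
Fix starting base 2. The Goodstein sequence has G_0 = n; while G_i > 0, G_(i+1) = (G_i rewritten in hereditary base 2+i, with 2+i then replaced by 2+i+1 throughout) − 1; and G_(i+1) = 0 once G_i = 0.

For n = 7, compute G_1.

step 0: 7 = 2^2 + 2 + 1; sub 3 for 2: 3^3 + 3 + 1; = 31; G_1 = 31−1 = 30
step 1: 30 = 3^3 + 3; sub 4 for 3: 4^4 + 4; = 260; G_2 = 260−1 = 259

30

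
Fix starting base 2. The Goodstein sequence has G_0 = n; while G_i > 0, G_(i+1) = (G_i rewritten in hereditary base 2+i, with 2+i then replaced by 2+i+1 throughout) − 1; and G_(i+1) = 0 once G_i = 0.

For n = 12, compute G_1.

step 0: 12 = 2^(2 + 1) + 2^2; sub 3 for 2: 3^(3 + 1) + 3^3; = 108; G_1 = 108−1 = 107
step 1: 107 = 3^(3 + 1) + 2·3^2 + 2·3 + 2; sub 4 for 3: 4^(4 + 1) + 2·4^2 + 2·4 + 2; = 1066; G_2 = 1066−1 = 1065

107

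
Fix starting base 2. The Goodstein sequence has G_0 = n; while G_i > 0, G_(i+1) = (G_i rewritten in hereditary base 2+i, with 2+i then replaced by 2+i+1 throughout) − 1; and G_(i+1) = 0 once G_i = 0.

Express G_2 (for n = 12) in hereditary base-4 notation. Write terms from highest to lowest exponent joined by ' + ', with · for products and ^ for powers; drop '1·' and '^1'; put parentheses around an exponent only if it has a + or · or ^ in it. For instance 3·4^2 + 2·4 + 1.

4^(4 + 1) + 2·4^2 + 2·4 + 1

12 —HB2→ 2^(2 + 1) + 2^2 —bump→ 3^(3 + 1) + 3^3 = 108 —(−1)→ 107
107 —HB3→ 3^(3 + 1) + 2·3^2 + 2·3 + 2 —bump→ 4^(4 + 1) + 2·4^2 + 2·4 + 2 = 1066 —(−1)→ 1065
1065 —HB4→ 4^(4 + 1) + 2·4^2 + 2·4 + 1 —bump→ 5^(5 + 1) + 2·5^2 + 2·5 + 1 = 15686 —(−1)→ 15685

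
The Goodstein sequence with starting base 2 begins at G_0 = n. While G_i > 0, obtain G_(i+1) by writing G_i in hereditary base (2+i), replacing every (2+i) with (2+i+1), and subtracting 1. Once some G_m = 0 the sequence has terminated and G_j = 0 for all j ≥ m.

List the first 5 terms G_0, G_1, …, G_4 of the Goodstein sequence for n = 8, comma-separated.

8, 80, 553, 6310, 93395

base 2: 8 = 2^(2 + 1); at 3: 3^(3 + 1) = 81; next = 80
base 3: 80 = 2·3^3 + 2·3^2 + 2·3 + 2; at 4: 2·4^4 + 2·4^2 + 2·4 + 2 = 554; next = 553
base 4: 553 = 2·4^4 + 2·4^2 + 2·4 + 1; at 5: 2·5^5 + 2·5^2 + 2·5 + 1 = 6311; next = 6310
base 5: 6310 = 2·5^5 + 2·5^2 + 2·5; at 6: 2·6^6 + 2·6^2 + 2·6 = 93396; next = 93395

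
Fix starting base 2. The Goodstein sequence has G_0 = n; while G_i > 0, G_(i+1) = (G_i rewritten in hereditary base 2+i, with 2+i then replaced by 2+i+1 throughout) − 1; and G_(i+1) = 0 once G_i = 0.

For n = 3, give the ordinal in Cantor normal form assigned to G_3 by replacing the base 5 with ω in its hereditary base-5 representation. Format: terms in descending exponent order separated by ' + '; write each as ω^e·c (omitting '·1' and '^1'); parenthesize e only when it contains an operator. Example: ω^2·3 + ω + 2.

i=0: 3 = 2 + 1 (b=2); 2→3: 3 + 1 = 4; 4−1 = 3
i=1: 3 = 3 (b=3); 3→4: 4 = 4; 4−1 = 3
i=2: 3 = 3 (b=4); 4→5: 3 = 3; 3−1 = 2
i=3: 2 = 2 (b=5); 5→6: 2 = 2; 2−1 = 1

2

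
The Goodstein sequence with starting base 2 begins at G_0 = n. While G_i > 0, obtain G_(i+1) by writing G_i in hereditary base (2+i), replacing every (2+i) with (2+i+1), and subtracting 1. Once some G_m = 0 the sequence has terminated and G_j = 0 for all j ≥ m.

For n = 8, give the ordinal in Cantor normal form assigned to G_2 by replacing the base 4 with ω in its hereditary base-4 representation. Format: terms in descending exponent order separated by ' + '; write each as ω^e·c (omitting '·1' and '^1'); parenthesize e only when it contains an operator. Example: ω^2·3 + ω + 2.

ω^ω·2 + ω^2·2 + ω·2 + 1

i=0: 8 = 2^(2 + 1) (b=2); 2→3: 3^(3 + 1) = 81; 81−1 = 80
i=1: 80 = 2·3^3 + 2·3^2 + 2·3 + 2 (b=3); 3→4: 2·4^4 + 2·4^2 + 2·4 + 2 = 554; 554−1 = 553
i=2: 553 = 2·4^4 + 2·4^2 + 2·4 + 1 (b=4); 4→5: 2·5^5 + 2·5^2 + 2·5 + 1 = 6311; 6311−1 = 6310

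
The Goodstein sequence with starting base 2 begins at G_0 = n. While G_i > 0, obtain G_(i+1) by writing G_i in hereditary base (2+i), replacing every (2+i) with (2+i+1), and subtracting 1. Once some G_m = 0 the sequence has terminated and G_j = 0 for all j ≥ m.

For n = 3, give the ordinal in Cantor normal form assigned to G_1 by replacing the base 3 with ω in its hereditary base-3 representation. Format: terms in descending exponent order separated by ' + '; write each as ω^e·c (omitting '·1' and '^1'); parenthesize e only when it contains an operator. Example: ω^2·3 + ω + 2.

G_0 = 3. HB_2(3) = 2 + 1. Bump = 4. G_1 = 3.
G_1 = 3. HB_3(3) = 3. Bump = 4. G_2 = 3.

ω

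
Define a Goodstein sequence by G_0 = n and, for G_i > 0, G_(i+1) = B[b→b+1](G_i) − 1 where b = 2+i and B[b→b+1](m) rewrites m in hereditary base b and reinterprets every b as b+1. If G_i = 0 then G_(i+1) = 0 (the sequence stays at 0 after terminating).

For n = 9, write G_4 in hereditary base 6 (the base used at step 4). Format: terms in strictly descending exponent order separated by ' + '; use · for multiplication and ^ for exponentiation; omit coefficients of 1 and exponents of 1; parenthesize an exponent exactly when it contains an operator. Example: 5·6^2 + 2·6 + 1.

(0) 9|_2 = 2^(2 + 1) + 1 ↦ 3^(3 + 1) + 1|_3 = 82 ⇒ 81
(1) 81|_3 = 3^(3 + 1) ↦ 4^(4 + 1)|_4 = 1024 ⇒ 1023
(2) 1023|_4 = 3·4^4 + 3·4^3 + 3·4^2 + 3·4 + 3 ↦ 3·5^5 + 3·5^3 + 3·5^2 + 3·5 + 3|_5 = 9843 ⇒ 9842
(3) 9842|_5 = 3·5^5 + 3·5^3 + 3·5^2 + 3·5 + 2 ↦ 3·6^6 + 3·6^3 + 3·6^2 + 3·6 + 2|_6 = 140744 ⇒ 140743
(4) 140743|_6 = 3·6^6 + 3·6^3 + 3·6^2 + 3·6 + 1 ↦ 3·7^7 + 3·7^3 + 3·7^2 + 3·7 + 1|_7 = 2471827 ⇒ 2471826

3·6^6 + 3·6^3 + 3·6^2 + 3·6 + 1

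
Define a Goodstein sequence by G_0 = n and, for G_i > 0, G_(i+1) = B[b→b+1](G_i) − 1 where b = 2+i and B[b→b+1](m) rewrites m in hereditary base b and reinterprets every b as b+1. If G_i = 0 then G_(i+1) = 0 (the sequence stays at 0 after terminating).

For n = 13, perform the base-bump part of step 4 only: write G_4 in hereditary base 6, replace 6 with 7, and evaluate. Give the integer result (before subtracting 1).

5765999

base 2: 13 = 2^(2 + 1) + 2^2 + 1; at 3: 3^(3 + 1) + 3^3 + 1 = 109; next = 108
base 3: 108 = 3^(3 + 1) + 3^3; at 4: 4^(4 + 1) + 4^4 = 1280; next = 1279
base 4: 1279 = 4^(4 + 1) + 3·4^3 + 3·4^2 + 3·4 + 3; at 5: 5^(5 + 1) + 3·5^3 + 3·5^2 + 3·5 + 3 = 16093; next = 16092
base 5: 16092 = 5^(5 + 1) + 3·5^3 + 3·5^2 + 3·5 + 2; at 6: 6^(6 + 1) + 3·6^3 + 3·6^2 + 3·6 + 2 = 280712; next = 280711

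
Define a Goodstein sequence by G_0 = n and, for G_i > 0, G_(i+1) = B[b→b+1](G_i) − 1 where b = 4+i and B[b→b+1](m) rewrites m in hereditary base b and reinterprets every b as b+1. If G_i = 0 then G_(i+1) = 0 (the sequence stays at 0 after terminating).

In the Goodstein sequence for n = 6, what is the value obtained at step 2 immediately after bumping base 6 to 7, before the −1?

step 0: 6 = 4 + 2; sub 5 for 4: 5 + 2; = 7; G_1 = 7−1 = 6
step 1: 6 = 5 + 1; sub 6 for 5: 6 + 1; = 7; G_2 = 7−1 = 6
step 2: 6 = 6; sub 7 for 6: 7; = 7; G_3 = 7−1 = 6

7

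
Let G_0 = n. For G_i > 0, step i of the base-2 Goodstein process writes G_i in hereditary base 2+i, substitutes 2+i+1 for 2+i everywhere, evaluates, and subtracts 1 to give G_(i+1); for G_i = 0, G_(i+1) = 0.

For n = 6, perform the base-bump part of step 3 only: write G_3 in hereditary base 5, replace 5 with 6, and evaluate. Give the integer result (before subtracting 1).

46656

[0] 6 ≡ 2^2 + 2 (base 2). Lift 3: 30. −1: 29.
[1] 29 ≡ 3^3 + 2 (base 3). Lift 4: 258. −1: 257.
[2] 257 ≡ 4^4 + 1 (base 4). Lift 5: 3126. −1: 3125.
[3] 3125 ≡ 5^5 (base 5). Lift 6: 46656. −1: 46655.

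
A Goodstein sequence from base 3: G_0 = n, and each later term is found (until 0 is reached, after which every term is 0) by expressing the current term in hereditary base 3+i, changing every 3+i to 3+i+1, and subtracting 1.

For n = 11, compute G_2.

base 3: 11 = 3^2 + 2; at 4: 4^2 + 2 = 18; next = 17
base 4: 17 = 4^2 + 1; at 5: 5^2 + 1 = 26; next = 25
base 5: 25 = 5^2; at 6: 6^2 = 36; next = 35

25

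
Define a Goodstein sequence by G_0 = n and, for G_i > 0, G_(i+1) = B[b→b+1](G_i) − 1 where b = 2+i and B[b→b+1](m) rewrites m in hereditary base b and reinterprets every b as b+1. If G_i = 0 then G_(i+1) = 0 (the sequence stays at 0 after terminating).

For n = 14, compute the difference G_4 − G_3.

G_0=14  [base 2] 2^(2 + 1) + 2^2 + 2  →[2↦3]→  3^(3 + 1) + 3^3 + 3 = 111  −1 ⇒ G_1=110
G_1=110  [base 3] 3^(3 + 1) + 3^3 + 2  →[3↦4]→  4^(4 + 1) + 4^4 + 2 = 1282  −1 ⇒ G_2=1281
G_2=1281  [base 4] 4^(4 + 1) + 4^4 + 1  →[4↦5]→  5^(5 + 1) + 5^5 + 1 = 18751  −1 ⇒ G_3=18750
G_3=18750  [base 5] 5^(5 + 1) + 5^5  →[5↦6]→  6^(6 + 1) + 6^6 = 326592  −1 ⇒ G_4=326591

307841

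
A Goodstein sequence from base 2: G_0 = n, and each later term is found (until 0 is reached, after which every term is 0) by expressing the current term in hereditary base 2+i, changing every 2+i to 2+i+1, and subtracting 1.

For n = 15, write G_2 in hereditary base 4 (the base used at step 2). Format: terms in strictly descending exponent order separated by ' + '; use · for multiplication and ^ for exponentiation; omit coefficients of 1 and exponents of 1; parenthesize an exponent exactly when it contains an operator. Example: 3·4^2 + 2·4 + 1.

4^(4 + 1) + 4^4 + 3

(0) 15|_2 = 2^(2 + 1) + 2^2 + 2 + 1 ↦ 3^(3 + 1) + 3^3 + 3 + 1|_3 = 112 ⇒ 111
(1) 111|_3 = 3^(3 + 1) + 3^3 + 3 ↦ 4^(4 + 1) + 4^4 + 4|_4 = 1284 ⇒ 1283
(2) 1283|_4 = 4^(4 + 1) + 4^4 + 3 ↦ 5^(5 + 1) + 5^5 + 3|_5 = 18753 ⇒ 18752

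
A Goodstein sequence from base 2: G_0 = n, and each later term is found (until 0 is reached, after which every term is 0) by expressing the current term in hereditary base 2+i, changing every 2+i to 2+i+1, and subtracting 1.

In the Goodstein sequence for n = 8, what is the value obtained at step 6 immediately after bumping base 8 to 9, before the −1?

774841152

i=0: 8 = 2^(2 + 1) (b=2); 2→3: 3^(3 + 1) = 81; 81−1 = 80
i=1: 80 = 2·3^3 + 2·3^2 + 2·3 + 2 (b=3); 3→4: 2·4^4 + 2·4^2 + 2·4 + 2 = 554; 554−1 = 553
i=2: 553 = 2·4^4 + 2·4^2 + 2·4 + 1 (b=4); 4→5: 2·5^5 + 2·5^2 + 2·5 + 1 = 6311; 6311−1 = 6310
i=3: 6310 = 2·5^5 + 2·5^2 + 2·5 (b=5); 5→6: 2·6^6 + 2·6^2 + 2·6 = 93396; 93396−1 = 93395
i=4: 93395 = 2·6^6 + 2·6^2 + 6 + 5 (b=6); 6→7: 2·7^7 + 2·7^2 + 7 + 5 = 1647196; 1647196−1 = 1647195
i=5: 1647195 = 2·7^7 + 2·7^2 + 7 + 4 (b=7); 7→8: 2·8^8 + 2·8^2 + 8 + 4 = 33554572; 33554572−1 = 33554571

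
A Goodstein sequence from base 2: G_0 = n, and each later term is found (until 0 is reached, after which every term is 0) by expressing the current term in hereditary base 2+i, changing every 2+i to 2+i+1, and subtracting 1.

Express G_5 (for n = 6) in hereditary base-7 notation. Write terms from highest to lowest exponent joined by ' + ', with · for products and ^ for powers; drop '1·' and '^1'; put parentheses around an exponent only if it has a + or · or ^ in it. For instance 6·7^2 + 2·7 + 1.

5·7^5 + 5·7^4 + 5·7^3 + 5·7^2 + 5·7 + 4

6 —HB2→ 2^2 + 2 —bump→ 3^3 + 3 = 30 —(−1)→ 29
29 —HB3→ 3^3 + 2 —bump→ 4^4 + 2 = 258 —(−1)→ 257
257 —HB4→ 4^4 + 1 —bump→ 5^5 + 1 = 3126 —(−1)→ 3125
3125 —HB5→ 5^5 —bump→ 6^6 = 46656 —(−1)→ 46655
46655 —HB6→ 5·6^5 + 5·6^4 + 5·6^3 + 5·6^2 + 5·6 + 5 —bump→ 5·7^5 + 5·7^4 + 5·7^3 + 5·7^2 + 5·7 + 5 = 98040 —(−1)→ 98039
98039 —HB7→ 5·7^5 + 5·7^4 + 5·7^3 + 5·7^2 + 5·7 + 4 —bump→ 5·8^5 + 5·8^4 + 5·8^3 + 5·8^2 + 5·8 + 4 = 187244 —(−1)→ 187243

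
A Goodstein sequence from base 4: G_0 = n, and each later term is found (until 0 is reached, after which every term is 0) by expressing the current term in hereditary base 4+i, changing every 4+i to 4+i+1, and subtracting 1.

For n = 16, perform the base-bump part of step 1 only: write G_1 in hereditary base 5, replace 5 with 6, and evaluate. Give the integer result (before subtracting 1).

base 4: 16 = 4^2; at 5: 5^2 = 25; next = 24
base 5: 24 = 4·5 + 4; at 6: 4·6 + 4 = 28; next = 27

28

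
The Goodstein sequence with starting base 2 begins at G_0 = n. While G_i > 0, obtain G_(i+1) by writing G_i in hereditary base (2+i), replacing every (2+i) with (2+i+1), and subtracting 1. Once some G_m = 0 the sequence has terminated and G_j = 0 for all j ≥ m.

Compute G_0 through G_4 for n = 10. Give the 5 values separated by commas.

10, 83, 1025, 15625, 279935

G_0 = 10. HB_2(10) = 2^(2 + 1) + 2. Bump = 84. G_1 = 83.
G_1 = 83. HB_3(83) = 3^(3 + 1) + 2. Bump = 1026. G_2 = 1025.
G_2 = 1025. HB_4(1025) = 4^(4 + 1) + 1. Bump = 15626. G_3 = 15625.
G_3 = 15625. HB_5(15625) = 5^(5 + 1). Bump = 279936. G_4 = 279935.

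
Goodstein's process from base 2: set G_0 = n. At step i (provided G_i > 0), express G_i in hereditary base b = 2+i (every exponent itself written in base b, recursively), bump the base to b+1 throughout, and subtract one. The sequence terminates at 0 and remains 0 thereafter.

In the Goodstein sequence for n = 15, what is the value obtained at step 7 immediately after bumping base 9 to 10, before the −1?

100077777776

step 0: 15 = 2^(2 + 1) + 2^2 + 2 + 1; sub 3 for 2: 3^(3 + 1) + 3^3 + 3 + 1; = 112; G_1 = 112−1 = 111
step 1: 111 = 3^(3 + 1) + 3^3 + 3; sub 4 for 3: 4^(4 + 1) + 4^4 + 4; = 1284; G_2 = 1284−1 = 1283
step 2: 1283 = 4^(4 + 1) + 4^4 + 3; sub 5 for 4: 5^(5 + 1) + 5^5 + 3; = 18753; G_3 = 18753−1 = 18752
step 3: 18752 = 5^(5 + 1) + 5^5 + 2; sub 6 for 5: 6^(6 + 1) + 6^6 + 2; = 326594; G_4 = 326594−1 = 326593
step 4: 326593 = 6^(6 + 1) + 6^6 + 1; sub 7 for 6: 7^(7 + 1) + 7^7 + 1; = 6588345; G_5 = 6588345−1 = 6588344
step 5: 6588344 = 7^(7 + 1) + 7^7; sub 8 for 7: 8^(8 + 1) + 8^8; = 150994944; G_6 = 150994944−1 = 150994943
step 6: 150994943 = 8^(8 + 1) + 7·8^7 + 7·8^6 + 7·8^5 + 7·8^4 + 7·8^3 + 7·8^2 + 7·8 + 7; sub 9 for 8: 9^(9 + 1) + 7·9^7 + 7·9^6 + 7·9^5 + 7·9^4 + 7·9^3 + 7·9^2 + 7·9 + 7; = 3524450281; G_7 = 3524450281−1 = 3524450280
step 7: 3524450280 = 9^(9 + 1) + 7·9^7 + 7·9^6 + 7·9^5 + 7·9^4 + 7·9^3 + 7·9^2 + 7·9 + 6; sub 10 for 9: 10^(10 + 1) + 7·10^7 + 7·10^6 + 7·10^5 + 7·10^4 + 7·10^3 + 7·10^2 + 7·10 + 6; = 100077777776; G_8 = 100077777776−1 = 100077777775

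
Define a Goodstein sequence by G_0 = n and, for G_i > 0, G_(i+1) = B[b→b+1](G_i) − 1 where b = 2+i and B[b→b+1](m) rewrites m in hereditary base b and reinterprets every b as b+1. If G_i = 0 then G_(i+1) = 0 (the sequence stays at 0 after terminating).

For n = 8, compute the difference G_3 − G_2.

[0] 8 ≡ 2^(2 + 1) (base 2). Lift 3: 81. −1: 80.
[1] 80 ≡ 2·3^3 + 2·3^2 + 2·3 + 2 (base 3). Lift 4: 554. −1: 553.
[2] 553 ≡ 2·4^4 + 2·4^2 + 2·4 + 1 (base 4). Lift 5: 6311. −1: 6310.

5757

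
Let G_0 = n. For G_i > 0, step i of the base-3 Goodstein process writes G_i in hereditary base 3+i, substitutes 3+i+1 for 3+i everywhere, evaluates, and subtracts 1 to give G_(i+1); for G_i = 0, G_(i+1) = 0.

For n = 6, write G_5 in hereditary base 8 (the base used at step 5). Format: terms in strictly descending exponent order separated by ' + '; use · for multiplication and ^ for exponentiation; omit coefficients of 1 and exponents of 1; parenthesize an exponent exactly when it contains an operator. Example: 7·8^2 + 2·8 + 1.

[0] 6 ≡ 2·3 (base 3). Lift 4: 8. −1: 7.
[1] 7 ≡ 4 + 3 (base 4). Lift 5: 8. −1: 7.
[2] 7 ≡ 5 + 2 (base 5). Lift 6: 8. −1: 7.
[3] 7 ≡ 6 + 1 (base 6). Lift 7: 8. −1: 7.
[4] 7 ≡ 7 (base 7). Lift 8: 8. −1: 7.
[5] 7 ≡ 7 (base 8). Lift 9: 7. −1: 6.

7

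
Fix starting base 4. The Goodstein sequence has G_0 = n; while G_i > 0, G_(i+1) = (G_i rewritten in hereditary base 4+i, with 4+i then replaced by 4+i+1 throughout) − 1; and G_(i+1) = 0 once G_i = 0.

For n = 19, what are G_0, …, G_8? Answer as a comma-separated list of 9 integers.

19, 27, 37, 49, 63, 69, 75, 81, 87

19 —HB4→ 4^2 + 3 —bump→ 5^2 + 3 = 28 —(−1)→ 27
27 —HB5→ 5^2 + 2 —bump→ 6^2 + 2 = 38 —(−1)→ 37
37 —HB6→ 6^2 + 1 —bump→ 7^2 + 1 = 50 —(−1)→ 49
49 —HB7→ 7^2 —bump→ 8^2 = 64 —(−1)→ 63
63 —HB8→ 7·8 + 7 —bump→ 7·9 + 7 = 70 —(−1)→ 69
69 —HB9→ 7·9 + 6 —bump→ 7·10 + 6 = 76 —(−1)→ 75
75 —HB10→ 7·10 + 5 —bump→ 7·11 + 5 = 82 —(−1)→ 81
81 —HB11→ 7·11 + 4 —bump→ 7·12 + 4 = 88 —(−1)→ 87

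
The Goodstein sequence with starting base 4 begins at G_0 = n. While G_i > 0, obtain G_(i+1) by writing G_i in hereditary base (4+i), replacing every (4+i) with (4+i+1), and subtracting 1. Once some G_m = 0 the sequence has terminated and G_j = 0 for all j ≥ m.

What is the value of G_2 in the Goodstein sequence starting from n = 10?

12

G_0 = 10. HB_4(10) = 2·4 + 2. Bump = 12. G_1 = 11.
G_1 = 11. HB_5(11) = 2·5 + 1. Bump = 13. G_2 = 12.
G_2 = 12. HB_6(12) = 2·6. Bump = 14. G_3 = 13.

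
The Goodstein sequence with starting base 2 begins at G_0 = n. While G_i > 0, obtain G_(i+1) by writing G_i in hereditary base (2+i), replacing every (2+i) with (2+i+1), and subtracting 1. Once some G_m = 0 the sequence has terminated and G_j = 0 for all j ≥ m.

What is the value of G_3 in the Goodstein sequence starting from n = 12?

15685

(0) 12|_2 = 2^(2 + 1) + 2^2 ↦ 3^(3 + 1) + 3^3|_3 = 108 ⇒ 107
(1) 107|_3 = 3^(3 + 1) + 2·3^2 + 2·3 + 2 ↦ 4^(4 + 1) + 2·4^2 + 2·4 + 2|_4 = 1066 ⇒ 1065
(2) 1065|_4 = 4^(4 + 1) + 2·4^2 + 2·4 + 1 ↦ 5^(5 + 1) + 2·5^2 + 2·5 + 1|_5 = 15686 ⇒ 15685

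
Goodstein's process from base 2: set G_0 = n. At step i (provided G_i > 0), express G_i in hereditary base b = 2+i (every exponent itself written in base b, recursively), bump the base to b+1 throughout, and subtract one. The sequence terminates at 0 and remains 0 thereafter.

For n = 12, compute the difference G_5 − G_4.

G_0 = 12. HB_2(12) = 2^(2 + 1) + 2^2. Bump = 108. G_1 = 107.
G_1 = 107. HB_3(107) = 3^(3 + 1) + 2·3^2 + 2·3 + 2. Bump = 1066. G_2 = 1065.
G_2 = 1065. HB_4(1065) = 4^(4 + 1) + 2·4^2 + 2·4 + 1. Bump = 15686. G_3 = 15685.
G_3 = 15685. HB_5(15685) = 5^(5 + 1) + 2·5^2 + 2·5. Bump = 280020. G_4 = 280019.
G_4 = 280019. HB_6(280019) = 6^(6 + 1) + 2·6^2 + 6 + 5. Bump = 5764911. G_5 = 5764910.

5484891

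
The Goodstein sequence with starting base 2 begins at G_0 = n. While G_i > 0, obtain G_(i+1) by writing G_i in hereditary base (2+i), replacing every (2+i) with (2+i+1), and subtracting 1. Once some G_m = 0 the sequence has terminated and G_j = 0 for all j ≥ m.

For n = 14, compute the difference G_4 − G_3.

i=0: 14 = 2^(2 + 1) + 2^2 + 2 (b=2); 2→3: 3^(3 + 1) + 3^3 + 3 = 111; 111−1 = 110
i=1: 110 = 3^(3 + 1) + 3^3 + 2 (b=3); 3→4: 4^(4 + 1) + 4^4 + 2 = 1282; 1282−1 = 1281
i=2: 1281 = 4^(4 + 1) + 4^4 + 1 (b=4); 4→5: 5^(5 + 1) + 5^5 + 1 = 18751; 18751−1 = 18750
i=3: 18750 = 5^(5 + 1) + 5^5 (b=5); 5→6: 6^(6 + 1) + 6^6 = 326592; 326592−1 = 326591

307841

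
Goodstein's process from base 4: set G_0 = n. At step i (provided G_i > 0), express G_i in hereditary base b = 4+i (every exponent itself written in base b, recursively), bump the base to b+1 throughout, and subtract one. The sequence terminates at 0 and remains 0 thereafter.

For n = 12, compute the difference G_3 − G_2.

(0) 12|_4 = 3·4 ↦ 3·5|_5 = 15 ⇒ 14
(1) 14|_5 = 2·5 + 4 ↦ 2·6 + 4|_6 = 16 ⇒ 15
(2) 15|_6 = 2·6 + 3 ↦ 2·7 + 3|_7 = 17 ⇒ 16

1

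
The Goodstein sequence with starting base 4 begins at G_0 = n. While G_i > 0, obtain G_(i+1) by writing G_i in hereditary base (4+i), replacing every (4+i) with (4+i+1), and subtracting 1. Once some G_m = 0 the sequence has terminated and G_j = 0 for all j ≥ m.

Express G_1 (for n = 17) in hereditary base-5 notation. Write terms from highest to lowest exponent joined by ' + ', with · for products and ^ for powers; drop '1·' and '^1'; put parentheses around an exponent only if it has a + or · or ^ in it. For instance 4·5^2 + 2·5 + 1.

G_0=17  [base 4] 4^2 + 1  →[4↦5]→  5^2 + 1 = 26  −1 ⇒ G_1=25
G_1=25  [base 5] 5^2  →[5↦6]→  6^2 = 36  −1 ⇒ G_2=35

5^2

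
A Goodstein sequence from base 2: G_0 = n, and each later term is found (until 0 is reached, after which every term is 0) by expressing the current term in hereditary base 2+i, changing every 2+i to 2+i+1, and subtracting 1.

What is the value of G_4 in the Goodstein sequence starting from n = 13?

280711

(0) 13|_2 = 2^(2 + 1) + 2^2 + 1 ↦ 3^(3 + 1) + 3^3 + 1|_3 = 109 ⇒ 108
(1) 108|_3 = 3^(3 + 1) + 3^3 ↦ 4^(4 + 1) + 4^4|_4 = 1280 ⇒ 1279
(2) 1279|_4 = 4^(4 + 1) + 3·4^3 + 3·4^2 + 3·4 + 3 ↦ 5^(5 + 1) + 3·5^3 + 3·5^2 + 3·5 + 3|_5 = 16093 ⇒ 16092
(3) 16092|_5 = 5^(5 + 1) + 3·5^3 + 3·5^2 + 3·5 + 2 ↦ 6^(6 + 1) + 3·6^3 + 3·6^2 + 3·6 + 2|_6 = 280712 ⇒ 280711
(4) 280711|_6 = 6^(6 + 1) + 3·6^3 + 3·6^2 + 3·6 + 1 ↦ 7^(7 + 1) + 3·7^3 + 3·7^2 + 3·7 + 1|_7 = 5765999 ⇒ 5765998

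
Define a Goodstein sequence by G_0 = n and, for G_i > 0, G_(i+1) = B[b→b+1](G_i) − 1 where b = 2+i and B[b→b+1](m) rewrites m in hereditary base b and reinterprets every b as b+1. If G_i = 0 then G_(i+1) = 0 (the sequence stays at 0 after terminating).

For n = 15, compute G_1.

G_0 = 15. HB_2(15) = 2^(2 + 1) + 2^2 + 2 + 1. Bump = 112. G_1 = 111.
G_1 = 111. HB_3(111) = 3^(3 + 1) + 3^3 + 3. Bump = 1284. G_2 = 1283.

111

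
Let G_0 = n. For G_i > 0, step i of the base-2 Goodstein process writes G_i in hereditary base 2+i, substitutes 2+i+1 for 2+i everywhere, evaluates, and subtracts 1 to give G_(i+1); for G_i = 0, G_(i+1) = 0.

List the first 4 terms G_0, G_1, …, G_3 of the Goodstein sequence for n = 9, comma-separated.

G_0=9  [base 2] 2^(2 + 1) + 1  →[2↦3]→  3^(3 + 1) + 1 = 82  −1 ⇒ G_1=81
G_1=81  [base 3] 3^(3 + 1)  →[3↦4]→  4^(4 + 1) = 1024  −1 ⇒ G_2=1023
G_2=1023  [base 4] 3·4^4 + 3·4^3 + 3·4^2 + 3·4 + 3  →[4↦5]→  3·5^5 + 3·5^3 + 3·5^2 + 3·5 + 3 = 9843  −1 ⇒ G_3=9842

9, 81, 1023, 9842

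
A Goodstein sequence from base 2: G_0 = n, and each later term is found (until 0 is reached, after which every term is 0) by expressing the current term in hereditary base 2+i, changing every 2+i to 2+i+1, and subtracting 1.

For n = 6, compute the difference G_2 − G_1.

i=0: 6 = 2^2 + 2 (b=2); 2→3: 3^3 + 3 = 30; 30−1 = 29
i=1: 29 = 3^3 + 2 (b=3); 3→4: 4^4 + 2 = 258; 258−1 = 257

228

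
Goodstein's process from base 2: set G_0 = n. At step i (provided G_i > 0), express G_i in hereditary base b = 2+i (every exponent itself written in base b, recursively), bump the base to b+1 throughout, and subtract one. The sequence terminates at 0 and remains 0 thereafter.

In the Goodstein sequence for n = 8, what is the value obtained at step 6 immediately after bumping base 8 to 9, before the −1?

774841152

[0] 8 ≡ 2^(2 + 1) (base 2). Lift 3: 81. −1: 80.
[1] 80 ≡ 2·3^3 + 2·3^2 + 2·3 + 2 (base 3). Lift 4: 554. −1: 553.
[2] 553 ≡ 2·4^4 + 2·4^2 + 2·4 + 1 (base 4). Lift 5: 6311. −1: 6310.
[3] 6310 ≡ 2·5^5 + 2·5^2 + 2·5 (base 5). Lift 6: 93396. −1: 93395.
[4] 93395 ≡ 2·6^6 + 2·6^2 + 6 + 5 (base 6). Lift 7: 1647196. −1: 1647195.
[5] 1647195 ≡ 2·7^7 + 2·7^2 + 7 + 4 (base 7). Lift 8: 33554572. −1: 33554571.
[6] 33554571 ≡ 2·8^8 + 2·8^2 + 8 + 3 (base 8). Lift 9: 774841152. −1: 774841151.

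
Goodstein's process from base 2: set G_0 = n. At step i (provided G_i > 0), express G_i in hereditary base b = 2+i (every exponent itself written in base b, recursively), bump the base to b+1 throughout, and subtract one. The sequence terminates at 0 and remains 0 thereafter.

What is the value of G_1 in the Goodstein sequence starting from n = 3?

step 0: 3 = 2 + 1; sub 3 for 2: 3 + 1; = 4; G_1 = 4−1 = 3
step 1: 3 = 3; sub 4 for 3: 4; = 4; G_2 = 4−1 = 3

3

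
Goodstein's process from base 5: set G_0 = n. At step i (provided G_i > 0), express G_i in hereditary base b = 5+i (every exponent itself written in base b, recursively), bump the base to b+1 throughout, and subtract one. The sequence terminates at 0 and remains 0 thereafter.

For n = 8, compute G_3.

8

(0) 8|_5 = 5 + 3 ↦ 6 + 3|_6 = 9 ⇒ 8
(1) 8|_6 = 6 + 2 ↦ 7 + 2|_7 = 9 ⇒ 8
(2) 8|_7 = 7 + 1 ↦ 8 + 1|_8 = 9 ⇒ 8
(3) 8|_8 = 8 ↦ 9|_9 = 9 ⇒ 8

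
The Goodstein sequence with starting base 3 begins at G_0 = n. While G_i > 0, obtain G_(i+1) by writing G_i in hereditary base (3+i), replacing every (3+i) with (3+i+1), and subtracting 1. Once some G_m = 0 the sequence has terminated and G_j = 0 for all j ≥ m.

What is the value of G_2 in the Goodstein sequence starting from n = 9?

17

base 3: 9 = 3^2; at 4: 4^2 = 16; next = 15
base 4: 15 = 3·4 + 3; at 5: 3·5 + 3 = 18; next = 17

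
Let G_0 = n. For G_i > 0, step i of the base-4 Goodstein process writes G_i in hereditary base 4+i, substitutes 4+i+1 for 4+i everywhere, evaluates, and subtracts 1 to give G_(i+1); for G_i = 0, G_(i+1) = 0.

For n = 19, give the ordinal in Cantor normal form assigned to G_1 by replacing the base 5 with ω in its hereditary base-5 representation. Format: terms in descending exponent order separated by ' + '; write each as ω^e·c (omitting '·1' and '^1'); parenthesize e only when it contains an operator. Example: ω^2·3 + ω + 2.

ω^2 + 2

base 4: 19 = 4^2 + 3; at 5: 5^2 + 3 = 28; next = 27
base 5: 27 = 5^2 + 2; at 6: 6^2 + 2 = 38; next = 37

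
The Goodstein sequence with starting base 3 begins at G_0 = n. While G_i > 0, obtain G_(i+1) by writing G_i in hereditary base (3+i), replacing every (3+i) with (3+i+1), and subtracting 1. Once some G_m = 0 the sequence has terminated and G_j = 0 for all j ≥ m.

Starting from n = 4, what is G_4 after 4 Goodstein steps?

G_0=4  [base 3] 3 + 1  →[3↦4]→  4 + 1 = 5  −1 ⇒ G_1=4
G_1=4  [base 4] 4  →[4↦5]→  5 = 5  −1 ⇒ G_2=4
G_2=4  [base 5] 4  →[5↦6]→  4 = 4  −1 ⇒ G_3=3
G_3=3  [base 6] 3  →[6↦7]→  3 = 3  −1 ⇒ G_4=2
G_4=2  [base 7] 2  →[7↦8]→  2 = 2  −1 ⇒ G_5=1

2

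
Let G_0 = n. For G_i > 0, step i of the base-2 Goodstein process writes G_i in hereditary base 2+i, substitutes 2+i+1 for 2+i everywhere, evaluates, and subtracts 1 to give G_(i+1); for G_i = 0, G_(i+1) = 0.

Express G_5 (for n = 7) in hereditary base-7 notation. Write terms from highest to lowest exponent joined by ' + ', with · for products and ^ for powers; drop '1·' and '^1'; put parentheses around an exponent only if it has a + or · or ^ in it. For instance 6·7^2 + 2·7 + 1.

7^7

i=0: 7 = 2^2 + 2 + 1 (b=2); 2→3: 3^3 + 3 + 1 = 31; 31−1 = 30
i=1: 30 = 3^3 + 3 (b=3); 3→4: 4^4 + 4 = 260; 260−1 = 259
i=2: 259 = 4^4 + 3 (b=4); 4→5: 5^5 + 3 = 3128; 3128−1 = 3127
i=3: 3127 = 5^5 + 2 (b=5); 5→6: 6^6 + 2 = 46658; 46658−1 = 46657
i=4: 46657 = 6^6 + 1 (b=6); 6→7: 7^7 + 1 = 823544; 823544−1 = 823543
i=5: 823543 = 7^7 (b=7); 7→8: 8^8 = 16777216; 16777216−1 = 16777215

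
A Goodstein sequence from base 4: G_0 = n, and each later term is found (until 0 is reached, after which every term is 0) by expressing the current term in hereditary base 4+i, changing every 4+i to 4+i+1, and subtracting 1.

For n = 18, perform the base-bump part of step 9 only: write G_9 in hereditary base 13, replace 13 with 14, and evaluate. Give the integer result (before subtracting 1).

base 4: 18 = 4^2 + 2; at 5: 5^2 + 2 = 27; next = 26
base 5: 26 = 5^2 + 1; at 6: 6^2 + 1 = 37; next = 36
base 6: 36 = 6^2; at 7: 7^2 = 49; next = 48
base 7: 48 = 6·7 + 6; at 8: 6·8 + 6 = 54; next = 53
base 8: 53 = 6·8 + 5; at 9: 6·9 + 5 = 59; next = 58
base 9: 58 = 6·9 + 4; at 10: 6·10 + 4 = 64; next = 63
base 10: 63 = 6·10 + 3; at 11: 6·11 + 3 = 69; next = 68
base 11: 68 = 6·11 + 2; at 12: 6·12 + 2 = 74; next = 73
base 12: 73 = 6·12 + 1; at 13: 6·13 + 1 = 79; next = 78

84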